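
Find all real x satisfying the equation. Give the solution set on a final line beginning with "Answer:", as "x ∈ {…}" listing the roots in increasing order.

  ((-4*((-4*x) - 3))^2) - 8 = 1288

Step 1. [((-4*((-4*x) - 3))^2) - 8 = 1288] peel the -8: add 8 from each side ⇒ sub: (-4*((-4*x) - 3))^2 = 1296.
Step 2. [(-4*((-4*x) - 3))^2 = 1296] 1296 ≥ 0, LHS is (·)² — take ±√, so sqrt: -4*((-4*x) - 3) = 36 or -36.
Step 3. [-4*((-4*x) - 3) = 36 or -36] -4·(inner) — divide through by -4. So div: (-4*x) - 3 = -9 or 9.
Step 4. [(-4*x) - 3 = -9 or 9] -3 is outermost — add 3 both sides ⇒ sub: -4*x = -6 or 12.
Step 5. [-4*x = -6 or 12] divide by the outer -4. So div: x = 3/2 or -3.

Answer: x ∈ {-3, 3/2}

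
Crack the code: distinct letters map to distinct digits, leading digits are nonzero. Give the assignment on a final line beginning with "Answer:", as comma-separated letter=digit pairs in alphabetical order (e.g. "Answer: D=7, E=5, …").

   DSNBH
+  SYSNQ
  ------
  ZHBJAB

Step 1. [col 1: H + Q ≡ B (mod 10)] several values work for H in column 1 (H + Q ≡ B (mod 10), carry-in 0); try H=4, so H=4.
Step 2. [col 1: H + Q ≡ B (mod 10)] column 1 (H + Q ≡ B (mod 10), carry-in 0) doesn't pin B yet; pick B=3 and continue, so B=3.
Step 3. [col 1: H + Q ≡ B (mod 10)] from column 1 (H=4, B=3, carry-in 0, digits 3,4 already taken and all letters distinct): Q must equal 9. So Q=9.
Step 4. [col 2: B + N ≡ A (mod 10)] no forcing yet in column 2 (carry-in 1); A=0 is free and consistent — try it. So A=0.
Step 5. [Z] adding two 5-digit numbers gives at most 5+1 digits, and here it does — Z is that final carry and must be 1, so Z=1.
Step 6. [col 2: B + N ≡ A (mod 10)] column 2: given B=3, A=0, carry-in 1, and digits 0,1,3,4,9 already taken and all letters distinct, B+N≡A (mod 10) forces N=6, so N=6.
Step 7. [col 3: N + S ≡ J (mod 10)] column 3 (N + S ≡ J (mod 10), carry-in 1) doesn't pin J yet; pick J=2 and continue, so J=2.
Step 8. [col 3: N + S ≡ J (mod 10)] from column 3 (N=6, J=2, carry-in 1, digits 0,1,2,3,4,6,9 already taken and all letters distinct): S must equal 5, so S=5.
Step 9. [col 4: S + Y ≡ B (mod 10)] from column 4 (S=5, B=3, carry-in 1, digits 0,1,2,3,4,5,6,9 already taken and all letters distinct): Y must equal 7, so Y=7.
Step 10. [col 5: D + S ≡ H (mod 10)] in column 5 we have D+S≡H with carry-in 1; given S=5, H=4 and digits 0,1,2,3,4,5,6,7,9 already taken and all letters distinct, that pins D to 8, so D=8.

Answer: A=0, B=3, D=8, H=4, J=2, N=6, Q=9, S=5, Y=7, Z=1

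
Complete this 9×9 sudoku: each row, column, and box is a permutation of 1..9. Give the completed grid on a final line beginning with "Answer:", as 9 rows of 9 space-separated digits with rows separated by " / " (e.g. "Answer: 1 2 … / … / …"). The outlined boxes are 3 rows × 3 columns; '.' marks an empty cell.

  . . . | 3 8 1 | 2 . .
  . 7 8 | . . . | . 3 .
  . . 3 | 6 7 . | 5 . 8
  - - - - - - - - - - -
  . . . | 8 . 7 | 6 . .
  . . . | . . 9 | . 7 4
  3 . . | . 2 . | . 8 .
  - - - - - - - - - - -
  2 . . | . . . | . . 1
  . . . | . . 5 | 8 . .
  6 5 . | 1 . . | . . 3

Step 1. [r6c3∈{1,4,5,6,7,9}] 7 has one home in row 6: r6c3, so r6c3=7.
Step 2. [r5c4∈{5}] r5c4 has the single candidate 5 ⇒ r5c4=5.
Step 3. [r7c6∈{3,4,6,8}] r7c6 is the only open cell in col 6 admitting 3, so r7c6=3.
Step 4. [r6c4∈{4}] r6c4 is down to just 4. So r6c4=4.
Step 5. [r3c2∈{1,2,4,9}] 2 has one home in box 1: r3c2, so r3c2=2.
Step 6. [r8c1∈{1,4,7,9}] in col 1, 7 fits only at r8c1, so r8c1=7.
Step 7. [r3c6∈{4}] nothing but 4 survives at r3c6 ⇒ r3c6=4.
Step 8. [r7c8∈{4,5,6,9}] in row 7, 5 fits only at r7c8 ⇒ r7c8=5.
Step 9. [r7c5∈{4,6,9}] across row 7, 6 lands solely at r7c5 ⇒ r7c5=6.
Step 10. [r2c9∈{6,9}] row 2 places 6 nowhere but r2c9 ⇒ r2c9=6.
Step 11. [r9c7∈{4,7,9}] r9c7 is the only open cell in row 9 admitting 7, so r9c7=7.
Step 12. [r8c8∈{2,4,6,9}] r8c8 is the only open cell in row 8 admitting 6 ⇒ r8c8=6.
Step 13. [r8c2∈{1,3,4,9}] across row 8, 3 lands solely at r8c2. So r8c2=3.
Step 14. [r8c3∈{1,4,9}] r8c3 is the only open cell in row 8 admitting 1, so r8c3=1.
Step 15. [r7c2∈{4,8,9}] across row 7, 8 lands solely at r7c2, so r7c2=8.
Step 16. [r8c5∈{4,9}] 4 has one home in row 8: r8c5. So r8c5=4.
Step 17. [r9c5∈{9}] only 9 remains possible at r9c5, so r9c5=9.
Step 18. [r8c9∈{2,9}] r8c9 is the only open cell in row 8 admitting 9, so r8c9=9.
Step 19. [r9c3∈{4}] r9c3's peers cover all but 4, so r9c3=4.
Step 20. [r1c8∈{4,9}] across col 8, 4 lands solely at r1c8. So r1c8=4.
Step 21. [r2c1∈{1,4,5,9}] 4 has one home in row 2: r2c1, so r2c1=4.
Step 22. [r3c1∈{1,9}] across box 1, 1 lands solely at r3c1. So r3c1=1.
Step 23. [r4c8∈{1,2,9}] across col 8, 1 lands solely at r4c8, so r4c8=1.
Step 24. [r6c2∈{1,6,9}] r6c2 is the only open cell in row 6 admitting 1. So r6c2=1.
Step 25. [r8c4∈{2}] only 2 remains possible at r8c4. So r8c4=2.
Step 26. [r7c3∈{9}] only 9 remains possible at r7c3, so r7c3=9.
Step 27. [r4c9∈{2,5}] r4c9 is the only open cell in col 9 admitting 2 ⇒ r4c9=2.
Step 28. [r5c2∈{6}] only 6 remains possible at r5c2, so r5c2=6.
Step 29. [r4c3∈{5}] r4c3's peers cover all but 5, so r4c3=5.
Step 30. [r4c1∈{9}] nothing but 9 survives at r4c1, so r4c1=9.
Step 31. [r5c5∈{1,3}] in row 5, 1 fits only at r5c5. So r5c5=1.
Step 32. [r2c7∈{1,9}] in row 2, 1 fits only at r2c7. So r2c7=1.
Step 33. [r6c6∈{6}] r6c6 is down to just 6. So r6c6=6.
Step 34. [r4c2∈{4}] r4c2 is down to just 4, so r4c2=4.
Step 35. [r5c1∈{8}] only 8 remains possible at r5c1, so r5c1=8.
Step 36. [r7c4∈{7}] r7c4's peers cover all but 7, so r7c4=7.
Step 37. [r9c6∈{8}] r9c6 is down to just 8. So r9c6=8.
Step 38. [r9c8∈{2}] r9c8 is down to just 2, so r9c8=2.
Step 39. [r7c7∈{4}] only 4 remains possible at r7c7, so r7c7=4.
Step 40. [r4c5∈{3}] r4c5's peers cover all but 3 ⇒ r4c5=3.
Step 41. [r1c1∈{5}] only 5 remains possible at r1c1 ⇒ r1c1=5.
Step 42. [r6c9∈{5}] r6c9 has the single candidate 5. So r6c9=5.
Step 43. [r1c3∈{6}] r1c3's peers cover all but 6. So r1c3=6.
Step 44. [r1c2∈{9}] r1c2's peers cover all but 9. So r1c2=9.
Step 45. [r5c3∈{2}] r5c3 is down to just 2. So r5c3=2.
Step 46. [r2c4∈{9}] r2c4's peers cover all but 9 ⇒ r2c4=9.
Step 47. [r2c5∈{5}] r2c5 is down to just 5. So r2c5=5.
Step 48. [r2c6∈{2}] r2c6 has the single candidate 2, so r2c6=2.
Step 49. [r1c9∈{7}] nothing but 7 survives at r1c9, so r1c9=7.
Step 50. [r3c8∈{9}] r3c8 is down to just 9 ⇒ r3c8=9.
Step 51. [r5c7∈{3}] only 3 remains possible at r5c7 ⇒ r5c7=3.
Step 52. [r6c7∈{9}] r6c7 is down to just 9. So r6c7=9.

Answer: 5 9 6 3 8 1 2 4 7 / 4 7 8 9 5 2 1 3 6 / 1 2 3 6 7 4 5 9 8 / 9 4 5 8 3 7 6 1 2 / 8 6 2 5 1 9 3 7 4 / 3 1 7 4 2 6 9 8 5 / 2 8 9 7 6 3 4 5 1 / 7 3 1 2 4 5 8 6 9 / 6 5 4 1 9 8 7 2 3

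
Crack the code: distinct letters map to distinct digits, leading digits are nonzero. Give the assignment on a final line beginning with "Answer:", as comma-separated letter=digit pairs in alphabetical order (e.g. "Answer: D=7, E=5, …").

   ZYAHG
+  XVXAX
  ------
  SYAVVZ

Step 1. [S] S is the leading digit of a 6-digit sum of two 5-digit numbers; the final carry is exactly 1 ⇒ S=1.
Step 2. [col 1: G + X ≡ Z (mod 10)] G=8 is one option consistent with column 1 (G + X ≡ Z (mod 10), carry-in 0) — take it, so G=8.
Step 3. [col 1: G + X ≡ Z (mod 10)] column 1 (G + X ≡ Z (mod 10), carry-in 0) doesn't pin X yet; pick X=7 and continue. So X=7.
Step 4. [col 1: G + X ≡ Z (mod 10)] column 1 reads G+X+carry(0)=Z with G=8, X=7; with digits 1,7,8 already taken and all letters distinct, the only value for Z is 5. So Z=5.
Step 5. [col 2: H + A ≡ V (mod 10)] A=2 is one option consistent with column 2 (H + A ≡ V (mod 10), carry-in 1) — take it ⇒ A=2.
Step 6. [col 2: H + A ≡ V (mod 10)] no forcing yet in column 2 (carry-in 1); V=9 is free and consistent — try it, so V=9.
Step 7. [col 2: H + A ≡ V (mod 10)] in column 2 we have H+A≡V with carry-in 1; given A=2, V=9 and digits 1,2,5,7,8,9 already taken and all letters distinct, that pins H to 6 ⇒ H=6.
Step 8. [col 4: Y + V ≡ A (mod 10)] column 4: given V=9, A=2, carry-in 0, and digits 1,2,5,6,7,8,9 already taken and all letters distinct, Y+V≡A (mod 10) forces Y=3, so Y=3.

Answer: A=2, G=8, H=6, S=1, V=9, X=7, Y=3, Z=5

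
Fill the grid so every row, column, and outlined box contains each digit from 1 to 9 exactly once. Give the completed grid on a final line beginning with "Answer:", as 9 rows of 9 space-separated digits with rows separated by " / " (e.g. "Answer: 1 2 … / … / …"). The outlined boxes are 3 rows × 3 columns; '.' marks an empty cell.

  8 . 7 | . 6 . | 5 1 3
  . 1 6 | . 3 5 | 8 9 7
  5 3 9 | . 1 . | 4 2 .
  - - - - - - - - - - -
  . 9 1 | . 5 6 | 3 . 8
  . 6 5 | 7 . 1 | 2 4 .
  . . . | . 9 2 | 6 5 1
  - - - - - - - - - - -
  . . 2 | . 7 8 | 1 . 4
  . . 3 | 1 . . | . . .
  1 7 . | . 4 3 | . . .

Step 1. [r8c6∈{9}] r8c6 has the single candidate 9, so r8c6=9.
Step 2. [r6c3∈{4,8}] 4 has one home in col 3: r6c3, so r6c3=4.
Step 3. [r1c6∈{4}] r1c6 has the single candidate 4 ⇒ r1c6=4.
Step 4. [r2c4∈{2}] r2c4 has the single candidate 2. So r2c4=2.
Step 5. [r9c9∈{2,5,6,9}] row 9 places 2 nowhere but r9c9, so r9c9=2.
Step 6. [r8c2∈{4,5,8}] 4 has one home in col 2: r8c2 ⇒ r8c2=4.
Step 7. [r8c8∈{6,7,8}] 8 has one home in row 8: r8c8. So r8c8=8.
Step 8. [r9c8∈{6}] r9c8 has the single candidate 6. So r9c8=6.
Step 9. [r6c4∈{3,8}] r6c4 is the only open cell in col 4 admitting 3, so r6c4=3.
Step 10. [r7c4∈{5,6}] r7c4 is the only open cell in col 4 admitting 6 ⇒ r7c4=6.
Step 11. [r4c1∈{2,7}] 2 has one home in row 4: r4c1 ⇒ r4c1=2.
Step 12. [r4c8∈{7}] r4c8's peers cover all but 7 ⇒ r4c8=7.
Step 13. [r8c7∈{7}] r8c7 is down to just 7. So r8c7=7.
Step 14. [r8c5∈{2}] only 2 remains possible at r8c5 ⇒ r8c5=2.
Step 15. [r5c9∈{9}] r5c9's peers cover all but 9 ⇒ r5c9=9.
Step 16. [r1c2∈{2}] r1c2 has the single candidate 2 ⇒ r1c2=2.
Step 17. [r8c9∈{5}] nothing but 5 survives at r8c9. So r8c9=5.
Step 18. [r3c4∈{8}] r3c4 is down to just 8. So r3c4=8.
Step 19. [r3c6∈{7}] nothing but 7 survives at r3c6 ⇒ r3c6=7.
Step 20. [r7c1∈{9}] only 9 remains possible at r7c1, so r7c1=9.
Step 21. [r3c9∈{6}] r3c9 has the single candidate 6, so r3c9=6.
Step 22. [r5c5∈{8}] only 8 remains possible at r5c5. So r5c5=8.
Step 23. [r9c4∈{5}] only 5 remains possible at r9c4, so r9c4=5.
Step 24. [r7c2∈{5}] nothing but 5 survives at r7c2, so r7c2=5.
Step 25. [r8c1∈{6}] nothing but 6 survives at r8c1. So r8c1=6.
Step 26. [r1c4∈{9}] r1c4 has the single candidate 9, so r1c4=9.
Step 27. [r5c1∈{3}] r5c1 has the single candidate 3 ⇒ r5c1=3.
Step 28. [r7c8∈{3}] nothing but 3 survives at r7c8 ⇒ r7c8=3.
Step 29. [r4c4∈{4}] r4c4 is down to just 4, so r4c4=4.
Step 30. [r2c1∈{4}] r2c1's peers cover all but 4 ⇒ r2c1=4.
Step 31. [r6c2∈{8}] r6c2 is down to just 8. So r6c2=8.
Step 32. [r9c3∈{8}] r9c3 has the single candidate 8. So r9c3=8.
Step 33. [r9c7∈{9}] r9c7 has the single candidate 9, so r9c7=9.
Step 34. [r6c1∈{7}] r6c1 has the single candidate 7, so r6c1=7.

Answer: 8 2 7 9 6 4 5 1 3 / 4 1 6 2 3 5 8 9 7 / 5 3 9 8 1 7 4 2 6 / 2 9 1 4 5 6 3 7 8 / 3 6 5 7 8 1 2 4 9 / 7 8 4 3 9 2 6 5 1 / 9 5 2 6 7 8 1 3 4 / 6 4 3 1 2 9 7 8 5 / 1 7 8 5 4 3 9 6 2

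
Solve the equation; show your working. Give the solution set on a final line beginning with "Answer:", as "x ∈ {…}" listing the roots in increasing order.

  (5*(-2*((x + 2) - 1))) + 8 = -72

Step 1. [(5*(-2*((x + 2) - 1))) + 8 = -72] 8 comes off first (subtract 8), so sub: 5*(-2*((x + 2) - 1)) = -80.
Step 2. [5*(-2*((x + 2) - 1)) = -80] leading coefficient 5: divide by 5. So div: -2*((x + 2) - 1) = -16.
Step 3. [-2*((x + 2) - 1) = -16] divide by the outer -2, so div: (x + 2) - 1 = 8.
Step 4. [(x + 2) - 1 = 8] 1 comes off first (add 1), so sub: x + 2 = 9.
Step 5. [x + 2 = 9] the outer +2 inverts by subtracting 2, so sub: x = 7.

Answer: x ∈ {7}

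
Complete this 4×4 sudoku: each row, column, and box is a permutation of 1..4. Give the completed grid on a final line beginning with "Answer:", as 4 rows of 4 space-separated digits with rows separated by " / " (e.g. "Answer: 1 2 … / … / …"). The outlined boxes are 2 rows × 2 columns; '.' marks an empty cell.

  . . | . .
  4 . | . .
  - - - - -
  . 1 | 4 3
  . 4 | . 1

Step 1. [r2c4∈{2}] only 2 remains possible at r2c4, so r2c4=2.
Step 2. [r2c2∈{3}] r2c2's peers cover all but 3, so r2c2=3.
Step 3. [r1c1∈{1,2}] 1 has one home in col 1: r1c1, so r1c1=1.
Step 4. [r4c3∈{2}] r4c3 has the single candidate 2 ⇒ r4c3=2.
Step 5. [r3c1∈{2}] r3c1 is down to just 2. So r3c1=2.
Step 6. [r2c3∈{1}] only 1 remains possible at r2c3. So r2c3=1.
Step 7. [r1c4∈{4}] r1c4 is down to just 4 ⇒ r1c4=4.
Step 8. [r1c2∈{2}] r1c2's peers cover all but 2, so r1c2=2.
Step 9. [r1c3∈{3}] nothing but 3 survives at r1c3 ⇒ r1c3=3.
Step 10. [r4c1∈{3}] only 3 remains possible at r4c1. So r4c1=3.

Answer: 1 2 3 4 / 4 3 1 2 / 2 1 4 3 / 3 4 2 1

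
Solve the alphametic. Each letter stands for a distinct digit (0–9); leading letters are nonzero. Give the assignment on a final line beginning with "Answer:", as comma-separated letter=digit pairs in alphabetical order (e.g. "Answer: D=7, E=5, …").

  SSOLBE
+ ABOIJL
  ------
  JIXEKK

Step 1. [col 1: E + L ≡ K (mod 10)] K=0 is one option consistent with column 1 (E + L ≡ K (mod 10), carry-in 0) — take it, so K=0.
Step 2. [col 1: E + L ≡ K (mod 10)] no forcing yet in column 1 (carry-in 0); L=1 is free and consistent — try it. So L=1.
Step 3. [col 1: E + L ≡ K (mod 10)] column 1 reads E+L+carry(0)=K with L=1, K=0; with digits 0,1 already taken and all letters distinct, the only value for E is 9. So E=9.
Step 4. [col 2: B + J ≡ K (mod 10)] column 2 (B + J ≡ K (mod 10), carry-in 1) doesn't pin B yet; pick B=4 and continue ⇒ B=4.
Step 5. [col 2: B + J ≡ K (mod 10)] from column 2 (B=4, K=0, carry-in 1, digits 0,1,4,9 already taken and all letters distinct): J must equal 5, so J=5.
Step 6. [col 3: L + I ≡ E (mod 10)] column 3: given L=1, E=9, carry-in 1, and digits 0,1,4,5,9 already taken and all letters distinct, L+I≡E (mod 10) forces I=7, so I=7.
Step 7. [col 4: O + O ≡ X (mod 10)] X=6 is one option consistent with column 4 (O + O ≡ X (mod 10), carry-in 0) — take it. So X=6.
Step 8. [col 4: O + O ≡ X (mod 10)] column 4 (O + O ≡ X (mod 10), carry-in 0) doesn't pin O yet; pick O=8 and continue, so O=8.
Step 9. [col 5: S + B ≡ I (mod 10)] from column 5 (B=4, I=7, carry-in 1, digits 0,1,4,5,6,7,8,9 already taken and all letters distinct): S must equal 2. So S=2.
Step 10. [col 6: S + A ≡ J (mod 10)] column 6: given S=2, J=5, carry-in 0, and digits 0,1,2,4,5,6,7,8,9 already taken and all letters distinct, S+A≡J (mod 10) forces A=3 ⇒ A=3.

Answer: A=3, B=4, E=9, I=7, J=5, K=0, L=1, O=8, S=2, X=6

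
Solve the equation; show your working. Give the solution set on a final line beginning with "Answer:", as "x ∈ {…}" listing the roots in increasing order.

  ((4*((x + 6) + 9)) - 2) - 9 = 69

Step 1. [((4*((x + 6) + 9)) - 2) - 9 = 69] add 9: x sits inside (… - 9), so sub: (4*((x + 6) + 9)) - 2 = 78.
Step 2. [(4*((x + 6) + 9)) - 2 = 78] peel the -2: add 2 from each side, so sub: 4*((x + 6) + 9) = 80.
Step 3. [4*((x + 6) + 9) = 80] 4 out front; divide by 4. So div: (x + 6) + 9 = 20.
Step 4. [(x + 6) + 9 = 20] +9 is outermost — subtract 9 both sides. So sub: x + 6 = 11.
Step 5. [x + 6 = 11] subtract 6: x sits inside (… + 6), so sub: x = 5.

Answer: x ∈ {5}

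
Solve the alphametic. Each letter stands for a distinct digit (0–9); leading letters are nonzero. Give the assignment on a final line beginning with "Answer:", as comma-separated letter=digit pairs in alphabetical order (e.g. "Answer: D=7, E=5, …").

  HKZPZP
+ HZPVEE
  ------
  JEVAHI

Step 1. [col 1: P + E ≡ I (mod 10)] several values work for E in column 1 (P + E ≡ I (mod 10), carry-in 0); try E=4, so E=4.
Step 2. [col 1: P + E ≡ I (mod 10)] I=9 is one option consistent with column 1 (P + E ≡ I (mod 10), carry-in 0) — take it ⇒ I=9.
Step 3. [col 1: P + E ≡ I (mod 10)] in column 1 we have P+E≡I with carry-in 0; given E=4, I=9 and digits 4,9 already taken and all letters distinct, that pins P to 5 ⇒ P=5.
Step 4. [col 2: Z + E ≡ H (mod 10)] column 2 (Z + E ≡ H (mod 10), carry-in 0) doesn't pin H yet; pick H=1 and continue. So H=1.
Step 5. [col 2: Z + E ≡ H (mod 10)] from column 2 (E=4, H=1, carry-in 0, digits 1,4,5,9 already taken and all letters distinct): Z must equal 7 ⇒ Z=7.
Step 6. [col 3: P + V ≡ A (mod 10)] several values work for V in column 3 (P + V ≡ A (mod 10), carry-in 1); try V=2 ⇒ V=2.
Step 7. [col 3: P + V ≡ A (mod 10)] column 3: given P=5, V=2, carry-in 1, and digits 1,2,4,5,7,9 already taken and all letters distinct, P+V≡A (mod 10) forces A=8, so A=8.
Step 8. [col 5: K + Z ≡ E (mod 10)] column 5 reads K+Z+carry(1)=E with Z=7, E=4; with digits 1,2,4,5,7,8,9 already taken and all letters distinct, the only value for K is 6, so K=6.
Step 9. [col 6: H + H ≡ J (mod 10)] from column 6 (H=1, carry-in 1, digits 1,2,4,5,6,7,8,9 already taken and all letters distinct): J must equal 3 ⇒ J=3.

Answer: A=8, E=4, H=1, I=9, J=3, K=6, P=5, V=2, Z=7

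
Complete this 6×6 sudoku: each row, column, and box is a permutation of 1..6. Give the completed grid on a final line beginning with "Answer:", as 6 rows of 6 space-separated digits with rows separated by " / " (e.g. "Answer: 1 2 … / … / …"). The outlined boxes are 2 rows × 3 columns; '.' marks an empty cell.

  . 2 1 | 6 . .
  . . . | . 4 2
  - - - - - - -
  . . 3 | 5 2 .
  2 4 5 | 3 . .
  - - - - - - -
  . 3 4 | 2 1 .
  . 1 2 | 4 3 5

Step 1. [r6c1∈{6}] r6c1 is down to just 6 ⇒ r6c1=6.
Step 2. [r2c2∈{5,6}] across col 2, 5 lands solely at r2c2, so r2c2=5.
Step 3. [r5c6∈{6}] r5c6's peers cover all but 6, so r5c6=6.
Step 4. [r1c1∈{3,4}] row 1 places 4 nowhere but r1c1, so r1c1=4.
Step 5. [r3c1∈{1}] r3c1's peers cover all but 1 ⇒ r3c1=1.
Step 6. [r4c6∈{1}] nothing but 1 survives at r4c6 ⇒ r4c6=1.
Step 7. [r1c5∈{5}] nothing but 5 survives at r1c5, so r1c5=5.
Step 8. [r1c6∈{3}] r1c6 is down to just 3 ⇒ r1c6=3.
Step 9. [r5c1∈{5}] r5c1 is down to just 5. So r5c1=5.
Step 10. [r2c4∈{1}] only 1 remains possible at r2c4. So r2c4=1.
Step 11. [r2c1∈{3}] r2c1's peers cover all but 3, so r2c1=3.
Step 12. [r2c3∈{6}] only 6 remains possible at r2c3, so r2c3=6.
Step 13. [r3c2∈{6}] r3c2 is down to just 6 ⇒ r3c2=6.
Step 14. [r3c6∈{4}] nothing but 4 survives at r3c6 ⇒ r3c6=4.
Step 15. [r4c5∈{6}] r4c5's peers cover all but 6. So r4c5=6.

Answer: 4 2 1 6 5 3 / 3 5 6 1 4 2 / 1 6 3 5 2 4 / 2 4 5 3 6 1 / 5 3 4 2 1 6 / 6 1 2 4 3 5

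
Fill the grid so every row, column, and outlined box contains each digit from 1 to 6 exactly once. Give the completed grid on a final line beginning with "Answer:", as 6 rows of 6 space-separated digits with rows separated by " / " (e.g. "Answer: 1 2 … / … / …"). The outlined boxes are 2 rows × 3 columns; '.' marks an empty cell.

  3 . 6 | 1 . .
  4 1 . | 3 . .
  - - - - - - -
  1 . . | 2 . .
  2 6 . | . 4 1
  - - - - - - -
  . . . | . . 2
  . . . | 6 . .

Step 1. [r6c1∈{5}] r6c1 has the single candidate 5, so r6c1=5.
Step 2. [r4c3∈{3,5}] 3 has one home in row 4: r4c3, so r4c3=3.
Step 3. [r5c4∈{4,5}] in col 4, 4 fits only at r5c4. So r5c4=4.
Step 4. [r5c5∈{1,3,5}] in row 5, 5 fits only at r5c5. So r5c5=5.
Step 5. [r6c6∈{3}] r6c6 has the single candidate 3 ⇒ r6c6=3.
Step 6. [r1c5∈{2}] only 2 remains possible at r1c5 ⇒ r1c5=2.
Step 7. [r1c2∈{5}] r1c2 has the single candidate 5 ⇒ r1c2=5.
Step 8. [r3c2∈{4}] nothing but 4 survives at r3c2, so r3c2=4.
Step 9. [r2c5∈{6}] nothing but 6 survives at r2c5. So r2c5=6.
Step 10. [r6c3∈{1,2,4}] across row 6, 4 lands solely at r6c3 ⇒ r6c3=4.
Step 11. [r2c6∈{5}] r2c6 is down to just 5, so r2c6=5.
Step 12. [r5c1∈{6}] nothing but 6 survives at r5c1, so r5c1=6.
Step 13. [r5c3∈{1}] only 1 remains possible at r5c3, so r5c3=1.
Step 14. [r3c3∈{5}] only 5 remains possible at r3c3 ⇒ r3c3=5.
Step 15. [r6c2∈{2}] r6c2 has the single candidate 2 ⇒ r6c2=2.
Step 16. [r1c6∈{4}] r1c6 has the single candidate 4, so r1c6=4.
Step 17. [r4c4∈{5}] r4c4 is down to just 5, so r4c4=5.
Step 18. [r6c5∈{1}] nothing but 1 survives at r6c5 ⇒ r6c5=1.
Step 19. [r3c6∈{6}] nothing but 6 survives at r3c6 ⇒ r3c6=6.
Step 20. [r3c5∈{3}] r3c5 has the single candidate 3, so r3c5=3.
Step 21. [r2c3∈{2}] only 2 remains possible at r2c3. So r2c3=2.
Step 22. [r5c2∈{3}] r5c2 has the single candidate 3 ⇒ r5c2=3.

Answer: 3 5 6 1 2 4 / 4 1 2 3 6 5 / 1 4 5 2 3 6 / 2 6 3 5 4 1 / 6 3 1 4 5 2 / 5 2 4 6 1 3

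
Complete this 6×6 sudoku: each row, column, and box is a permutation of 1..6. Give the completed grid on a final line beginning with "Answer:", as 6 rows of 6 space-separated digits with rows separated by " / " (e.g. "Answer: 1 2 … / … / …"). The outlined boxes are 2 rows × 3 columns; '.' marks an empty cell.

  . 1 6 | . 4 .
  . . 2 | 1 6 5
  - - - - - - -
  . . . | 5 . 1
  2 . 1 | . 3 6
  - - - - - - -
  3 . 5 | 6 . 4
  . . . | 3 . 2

Step 1. [r2c1∈{4}] r2c1 is down to just 4, so r2c1=4.
Step 2. [r6c3∈{4}] r6c3 is down to just 4, so r6c3=4.
Step 3. [r3c2∈{3,4,6}] r3c2 is the only open cell in row 3 admitting 4. So r3c2=4.
Step 4. [r6c1∈{1,6}] 1 has one home in col 1: r6c1. So r6c1=1.
Step 5. [r1c1∈{5}] only 5 remains possible at r1c1. So r1c1=5.
Step 6. [r5c5∈{1}] r5c5 is down to just 1. So r5c5=1.
Step 7. [r3c3∈{3}] r3c3 has the single candidate 3 ⇒ r3c3=3.
Step 8. [r2c2∈{3}] r2c2's peers cover all but 3. So r2c2=3.
Step 9. [r1c6∈{3}] r1c6 is down to just 3 ⇒ r1c6=3.
Step 10. [r4c4∈{4}] r4c4's peers cover all but 4. So r4c4=4.
Step 11. [r4c2∈{5}] r4c2 is down to just 5. So r4c2=5.
Step 12. [r6c2∈{6}] r6c2 has the single candidate 6 ⇒ r6c2=6.
Step 13. [r6c5∈{5}] only 5 remains possible at r6c5 ⇒ r6c5=5.
Step 14. [r1c4∈{2}] r1c4 is down to just 2 ⇒ r1c4=2.
Step 15. [r5c2∈{2}] r5c2's peers cover all but 2, so r5c2=2.
Step 16. [r3c5∈{2}] nothing but 2 survives at r3c5. So r3c5=2.
Step 17. [r3c1∈{6}] only 6 remains possible at r3c1. So r3c1=6.

Answer: 5 1 6 2 4 3 / 4 3 2 1 6 5 / 6 4 3 5 2 1 / 2 5 1 4 3 6 / 3 2 5 6 1 4 / 1 6 4 3 5 2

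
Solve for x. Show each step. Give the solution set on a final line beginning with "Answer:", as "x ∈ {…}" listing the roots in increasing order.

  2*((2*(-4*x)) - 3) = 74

Step 1. [2*((2*(-4*x)) - 3) = 74] divide by the outer 2 ⇒ div: (2*(-4*x)) - 3 = 37.
Step 2. [(2*(-4*x)) - 3 = 37] peel the -3: add 3 from each side, so sub: 2*(-4*x) = 40.
Step 3. [2*(-4*x) = 40] leading coefficient 2: divide by 2 ⇒ div: -4*x = 20.
Step 4. [-4*x = 20] -4 out front; divide by -4, so div: x = -5.

Answer: x ∈ {-5}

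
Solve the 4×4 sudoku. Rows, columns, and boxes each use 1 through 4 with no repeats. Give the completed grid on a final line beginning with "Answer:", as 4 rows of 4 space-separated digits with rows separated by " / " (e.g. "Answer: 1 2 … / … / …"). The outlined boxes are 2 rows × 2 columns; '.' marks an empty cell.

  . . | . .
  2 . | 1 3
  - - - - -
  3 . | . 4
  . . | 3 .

Step 1. [r3c2∈{1,2}] 1 has one home in row 3: r3c2, so r3c2=1.
Step 2. [r2c2∈{4}] nothing but 4 survives at r2c2 ⇒ r2c2=4.
Step 3. [r1c4∈{2}] r1c4's peers cover all but 2, so r1c4=2.
Step 4. [r1c2∈{3}] r1c2 has the single candidate 3 ⇒ r1c2=3.
Step 5. [r1c3∈{4}] nothing but 4 survives at r1c3, so r1c3=4.
Step 6. [r4c4∈{1}] only 1 remains possible at r4c4. So r4c4=1.
Step 7. [r4c1∈{4}] r4c1 is down to just 4, so r4c1=4.
Step 8. [r4c2∈{2}] r4c2's peers cover all but 2. So r4c2=2.
Step 9. [r3c3∈{2}] r3c3 is down to just 2. So r3c3=2.
Step 10. [r1c1∈{1}] only 1 remains possible at r1c1. So r1c1=1.

Answer: 1 3 4 2 / 2 4 1 3 / 3 1 2 4 / 4 2 3 1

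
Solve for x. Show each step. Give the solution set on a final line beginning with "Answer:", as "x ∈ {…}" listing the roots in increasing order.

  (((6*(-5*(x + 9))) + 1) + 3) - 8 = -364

Step 1. [(((6*(-5*(x + 9))) + 1) + 3) - 8 = -364] 8 comes off first (add 8), so sub: ((6*(-5*(x + 9))) + 1) + 3 = -356.
Step 2. [((6*(-5*(x + 9))) + 1) + 3 = -356] 3 comes off first (subtract 3). So sub: (6*(-5*(x + 9))) + 1 = -359.
Step 3. [(6*(-5*(x + 9))) + 1 = -359] subtract 1: x sits inside (… + 1). So sub: 6*(-5*(x + 9)) = -360.
Step 4. [6*(-5*(x + 9)) = -360] divide by the outer 6. So div: -5*(x + 9) = -60.
Step 5. [-5*(x + 9) = -60] LHS = -5·(…); ÷-5 both sides ⇒ div: x + 9 = 12.
Step 6. [x + 9 = 12] the outer +9 inverts by subtracting 9. So sub: x = 3.

Answer: x ∈ {3}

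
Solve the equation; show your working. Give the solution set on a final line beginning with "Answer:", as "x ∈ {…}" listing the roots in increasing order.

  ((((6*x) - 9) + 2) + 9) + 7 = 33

Step 1. [((((6*x) - 9) + 2) + 9) + 7 = 33] 7 comes off first (subtract 7) ⇒ sub: (((6*x) - 9) + 2) + 9 = 26.
Step 2. [(((6*x) - 9) + 2) + 9 = 26] peel the +9: subtract 9 from each side. So sub: ((6*x) - 9) + 2 = 17.
Step 3. [((6*x) - 9) + 2 = 17] +2 is outermost — subtract 2 both sides ⇒ sub: (6*x) - 9 = 15.
Step 4. [(6*x) - 9 = 15] 9 comes off first (add 9). So sub: 6*x = 24.
Step 5. [6*x = 24] 6 out front; divide by 6. So div: x = 4.

Answer: x ∈ {4}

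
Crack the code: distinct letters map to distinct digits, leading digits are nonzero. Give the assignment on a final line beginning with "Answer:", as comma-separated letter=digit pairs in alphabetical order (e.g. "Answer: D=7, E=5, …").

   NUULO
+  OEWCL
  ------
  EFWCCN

Step 1. [col 1: O + L ≡ N (mod 10)] column 1 (O + L ≡ N (mod 10), carry-in 0) doesn't pin O yet; pick O=8 and continue, so O=8.
Step 2. [E] E is the leading digit of a 6-digit sum of two 5-digit numbers; the final carry is exactly 1. So E=1.
Step 3. [col 1: O + L ≡ N (mod 10)] no forcing yet in column 1 (carry-in 0); N=7 is free and consistent — try it, so N=7.
Step 4. [col 1: O + L ≡ N (mod 10)] in column 1 we have O+L≡N with carry-in 0; given O=8, N=7 and digits 1,7,8 already taken and all letters distinct, that pins L to 9. So L=9.
Step 5. [col 2: L + C ≡ C (mod 10)] no forcing yet in column 2 (carry-in 1); C=6 is free and consistent — try it ⇒ C=6.
Step 6. [col 3: U + W ≡ C (mod 10)] several values work for W in column 3 (U + W ≡ C (mod 10), carry-in 1); try W=3, so W=3.
Step 7. [col 3: U + W ≡ C (mod 10)] from column 3 (W=3, C=6, carry-in 1, digits 1,3,6,7,8,9 already taken and all letters distinct): U must equal 2. So U=2.
Step 8. [col 5: N + O ≡ F (mod 10)] column 5: given N=7, O=8, carry-in 0, and digits 1,2,3,6,7,8,9 already taken and all letters distinct, N+O≡F (mod 10) forces F=5. So F=5.

Answer: C=6, E=1, F=5, L=9, N=7, O=8, U=2, W=3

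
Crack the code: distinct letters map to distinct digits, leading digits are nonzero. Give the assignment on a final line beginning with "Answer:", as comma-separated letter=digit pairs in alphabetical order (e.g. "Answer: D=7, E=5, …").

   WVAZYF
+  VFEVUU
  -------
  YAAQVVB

Step 1. [col 1: F + U ≡ B (mod 10)] column 1 (F + U ≡ B (mod 10), carry-in 0) doesn't pin F yet; pick F=9 and continue. So F=9.
Step 2. [col 1: F + U ≡ B (mod 10)] U=4 is one option consistent with column 1 (F + U ≡ B (mod 10), carry-in 0) — take it ⇒ U=4.
Step 3. [Y] the sum has 7 digits but both addends have 6; that extra leading digit Y is the final carry, namely 1. So Y=1.
Step 4. [col 1: F + U ≡ B (mod 10)] column 1: given F=9, U=4, carry-in 0, and digits 1,4,9 already taken and all letters distinct, F+U≡B (mod 10) forces B=3. So B=3.
Step 5. [col 2: Y + U ≡ V (mod 10)] from column 2 (Y=1, U=4, carry-in 1, digits 1,3,4,9 already taken and all letters distinct): V must equal 6, so V=6.
Step 6. [col 3: Z + V ≡ V (mod 10)] in column 3 we have Z+V≡V with carry-in 0; given V=6 and digits 1,3,4,6,9 already taken and all letters distinct, that pins Z to 0, so Z=0.
Step 7. [col 4: A + E ≡ Q (mod 10)] several values work for A in column 4 (A + E ≡ Q (mod 10), carry-in 0); try A=5. So A=5.
Step 8. [col 4: A + E ≡ Q (mod 10)] no forcing yet in column 4 (carry-in 0); Q=7 is free and consistent — try it ⇒ Q=7.
Step 9. [col 4: A + E ≡ Q (mod 10)] column 4: given A=5, Q=7, carry-in 0, and digits 0,1,3,4,5,6,7,9 already taken and all letters distinct, A+E≡Q (mod 10) forces E=2, so E=2.
Step 10. [col 6: W + V ≡ A (mod 10)] in column 6 we have W+V≡A with carry-in 1; given V=6, A=5 and digits 0,1,2,3,4,5,6,7,9 already taken and all letters distinct, that pins W to 8 ⇒ W=8.

Answer: A=5, B=3, E=2, F=9, Q=7, U=4, V=6, W=8, Y=1, Z=0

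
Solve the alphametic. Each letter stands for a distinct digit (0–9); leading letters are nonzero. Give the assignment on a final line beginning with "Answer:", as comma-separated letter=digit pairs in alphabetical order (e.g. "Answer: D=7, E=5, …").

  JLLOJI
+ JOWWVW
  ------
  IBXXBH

Step 1. [col 1: I + W ≡ H (mod 10)] column 1 (I + W ≡ H (mod 10), carry-in 0) doesn't pin W yet; pick W=7 and continue ⇒ W=7.
Step 2. [col 1: I + W ≡ H (mod 10)] several values work for I in column 1 (I + W ≡ H (mod 10), carry-in 0); try I=8, so I=8.
Step 3. [col 1: I + W ≡ H (mod 10)] column 1 reads I+W+carry(0)=H with I=8, W=7; with digits 7,8 already taken and all letters distinct, the only value for H is 5 ⇒ H=5.
Step 4. [col 2: J + V ≡ B (mod 10)] no forcing yet in column 2 (carry-in 1); J=4 is free and consistent — try it. So J=4.
Step 5. [col 2: J + V ≡ B (mod 10)] no forcing yet in column 2 (carry-in 1); V=1 is free and consistent — try it ⇒ V=1.
Step 6. [col 2: J + V ≡ B (mod 10)] from column 2 (J=4, V=1, carry-in 1, digits 1,4,5,7,8 already taken and all letters distinct): B must equal 6. So B=6.
Step 7. [col 3: O + W ≡ X (mod 10)] column 3 (O + W ≡ X (mod 10), carry-in 0) doesn't pin X yet; pick X=0 and continue. So X=0.
Step 8. [col 3: O + W ≡ X (mod 10)] in column 3 we have O+W≡X with carry-in 0; given W=7, X=0 and digits 0,1,4,5,6,7,8 already taken and all letters distinct, that pins O to 3 ⇒ O=3.
Step 9. [col 4: L + W ≡ X (mod 10)] in column 4 we have L+W≡X with carry-in 1; given W=7, X=0 and digits 0,1,3,4,5,6,7,8 already taken and all letters distinct, that pins L to 2, so L=2.

Answer: B=6, H=5, I=8, J=4, L=2, O=3, V=1, W=7, X=0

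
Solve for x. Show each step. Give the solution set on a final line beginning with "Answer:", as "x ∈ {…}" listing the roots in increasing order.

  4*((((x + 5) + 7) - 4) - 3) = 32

Step 1. [4*((((x + 5) + 7) - 4) - 3) = 32] LHS = 4·(…); ÷4 both sides ⇒ div: (((x + 5) + 7) - 4) - 3 = 8.
Step 2. [(((x + 5) + 7) - 4) - 3 = 8] 3 comes off first (add 3). So sub: ((x + 5) + 7) - 4 = 11.
Step 3. [((x + 5) + 7) - 4 = 11] peel the -4: add 4 from each side, so sub: (x + 5) + 7 = 15.
Step 4. [(x + 5) + 7 = 15] 7 comes off first (subtract 7), so sub: x + 5 = 8.
Step 5. [x + 5 = 8] 5 comes off first (subtract 5) ⇒ sub: x = 3.

Answer: x ∈ {3}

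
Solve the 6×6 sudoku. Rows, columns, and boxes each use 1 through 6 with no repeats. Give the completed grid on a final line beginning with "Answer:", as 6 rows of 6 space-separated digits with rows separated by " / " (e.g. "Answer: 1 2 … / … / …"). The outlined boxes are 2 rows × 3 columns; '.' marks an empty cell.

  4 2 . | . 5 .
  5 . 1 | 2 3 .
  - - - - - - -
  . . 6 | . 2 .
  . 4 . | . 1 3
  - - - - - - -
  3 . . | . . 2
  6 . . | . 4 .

Step 1. [r4c4∈{5,6}] in row 4, 6 fits only at r4c4. So r4c4=6.
Step 2. [r4c3∈{2,5}] in row 4, 5 fits only at r4c3, so r4c3=5.
Step 3. [r1c4∈{1}] r1c4's peers cover all but 1. So r1c4=1.
Step 4. [r5c4∈{5}] only 5 remains possible at r5c4 ⇒ r5c4=5.
Step 5. [r2c6∈{4,6}] in row 2, 4 fits only at r2c6, so r2c6=4.
Step 6. [r5c2∈{1}] r5c2's peers cover all but 1, so r5c2=1.
Step 7. [r4c1∈{2}] r4c1's peers cover all but 2 ⇒ r4c1=2.
Step 8. [r6c6∈{1}] r6c6's peers cover all but 1 ⇒ r6c6=1.
Step 9. [r3c4∈{4}] r3c4 has the single candidate 4, so r3c4=4.
Step 10. [r2c2∈{6}] r2c2 has the single candidate 6 ⇒ r2c2=6.
Step 11. [r5c3∈{4}] nothing but 4 survives at r5c3 ⇒ r5c3=4.
Step 12. [r3c2∈{3}] nothing but 3 survives at r3c2, so r3c2=3.
Step 13. [r3c1∈{1}] nothing but 1 survives at r3c1 ⇒ r3c1=1.
Step 14. [r1c6∈{6}] nothing but 6 survives at r1c6, so r1c6=6.
Step 15. [r6c2∈{5}] r6c2 is down to just 5, so r6c2=5.
Step 16. [r6c4∈{3}] r6c4's peers cover all but 3. So r6c4=3.
Step 17. [r3c6∈{5}] r3c6 is down to just 5. So r3c6=5.
Step 18. [r5c5∈{6}] nothing but 6 survives at r5c5. So r5c5=6.
Step 19. [r6c3∈{2}] only 2 remains possible at r6c3. So r6c3=2.
Step 20. [r1c3∈{3}] nothing but 3 survives at r1c3 ⇒ r1c3=3.

Answer: 4 2 3 1 5 6 / 5 6 1 2 3 4 / 1 3 6 4 2 5 / 2 4 5 6 1 3 / 3 1 4 5 6 2 / 6 5 2 3 4 1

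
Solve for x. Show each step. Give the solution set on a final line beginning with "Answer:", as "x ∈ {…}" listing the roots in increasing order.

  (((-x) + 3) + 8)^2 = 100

Step 1. [(((-x) + 3) + 8)^2 = 100] 100 ≥ 0, LHS is (·)² — take ±√ ⇒ sqrt: ((-x) + 3) + 8 = 10 or -10.
Step 2. [((-x) + 3) + 8 = 10 or -10] 8 comes off first (subtract 8). So sub: (-x) + 3 = 2 or -18.
Step 3. [(-x) + 3 = 2 or -18] 3 comes off first (subtract 3). So sub: -x = -1 or -21.
Step 4. [-x = -1 or -21] LHS negated; negate both sides ⇒ neg: x = 1 or 21.

Answer: x ∈ {1, 21}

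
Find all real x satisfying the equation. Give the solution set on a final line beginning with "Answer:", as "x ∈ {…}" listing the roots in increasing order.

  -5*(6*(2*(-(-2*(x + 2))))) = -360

Step 1. [-5*(6*(2*(-(-2*(x + 2))))) = -360] -5 out front; divide by -5, so div: 6*(2*(-(-2*(x + 2)))) = 72.
Step 2. [6*(2*(-(-2*(x + 2)))) = 72] leading coefficient 6: divide by 6. So div: 2*(-(-2*(x + 2))) = 12.
Step 3. [2*(-(-2*(x + 2))) = 12] LHS = 2·(…); ÷2 both sides ⇒ div: -(-2*(x + 2)) = 6.
Step 4. [-(-2*(x + 2)) = 6] LHS negated; negate both sides ⇒ neg: -2*(x + 2) = -6.
Step 5. [-2*(x + 2) = -6] -2 out front; divide by -2. So div: x + 2 = 3.
Step 6. [x + 2 = 3] the outer +2 inverts by subtracting 2, so sub: x = 1.

Answer: x ∈ {1}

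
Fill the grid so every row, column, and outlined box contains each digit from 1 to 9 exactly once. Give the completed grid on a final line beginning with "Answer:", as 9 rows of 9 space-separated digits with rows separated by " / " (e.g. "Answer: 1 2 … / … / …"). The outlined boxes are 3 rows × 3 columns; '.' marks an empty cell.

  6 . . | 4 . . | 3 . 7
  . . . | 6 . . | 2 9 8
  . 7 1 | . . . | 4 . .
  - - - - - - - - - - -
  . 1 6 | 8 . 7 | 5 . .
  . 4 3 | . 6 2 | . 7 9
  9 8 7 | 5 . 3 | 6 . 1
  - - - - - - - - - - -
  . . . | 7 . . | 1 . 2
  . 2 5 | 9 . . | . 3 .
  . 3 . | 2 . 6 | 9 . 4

Step 1. [r9c3∈{8}] r9c3 is down to just 8 ⇒ r9c3=8.
Step 2. [r3c9∈{5,6}] col 9 places 5 nowhere but r3c9 ⇒ r3c9=5.
Step 3. [r7c5∈{3,4,5,8}] across row 7, 3 lands solely at r7c5. So r7c5=3.
Step 4. [r2c2∈{5}] only 5 remains possible at r2c2 ⇒ r2c2=5.
Step 5. [r1c2∈{9}] r1c2 has the single candidate 9 ⇒ r1c2=9.
Step 6. [r7c1∈{4}] only 4 remains possible at r7c1, so r7c1=4.
Step 7. [r3c1∈{2,3,8}] in col 1, 8 fits only at r3c1, so r3c1=8.
Step 8. [r2c6∈{1}] r2c6 has the single candidate 1, so r2c6=1.
Step 9. [r7c8∈{5,6,8}] across col 8, 8 lands solely at r7c8 ⇒ r7c8=8.
Step 10. [r6c5∈{4}] r6c5's peers cover all but 4, so r6c5=4.
Step 11. [r3c5∈{2,9}] r3c5 is the only open cell in row 3 admitting 2, so r3c5=2.
Step 12. [r7c6∈{5}] r7c6 is down to just 5, so r7c6=5.
Step 13. [r1c6∈{8}] r1c6 has the single candidate 8, so r1c6=8.
Step 14. [r9c5∈{1}] r9c5 has the single candidate 1 ⇒ r9c5=1.
Step 15. [r8c1∈{1,7}] across row 8, 1 lands solely at r8c1, so r8c1=1.
Step 16. [r4c8∈{2,4}] in row 4, 4 fits only at r4c8, so r4c8=4.
Step 17. [r3c4∈{3}] r3c4's peers cover all but 3. So r3c4=3.
Step 18. [r2c3∈{4}] r2c3's peers cover all but 4. So r2c3=4.
Step 19. [r9c1∈{7}] r9c1 is down to just 7 ⇒ r9c1=7.
Step 20. [r1c5∈{5}] nothing but 5 survives at r1c5, so r1c5=5.
Step 21. [r7c2∈{6}] only 6 remains possible at r7c2. So r7c2=6.
Step 22. [r8c5∈{8}] r8c5 is down to just 8 ⇒ r8c5=8.
Step 23. [r4c9∈{3}] r4c9 is down to just 3, so r4c9=3.
Step 24. [r4c1∈{2}] only 2 remains possible at r4c1, so r4c1=2.
Step 25. [r4c5∈{9}] only 9 remains possible at r4c5, so r4c5=9.
Step 26. [r1c8∈{1}] r1c8's peers cover all but 1. So r1c8=1.
Step 27. [r8c9∈{6}] r8c9 is down to just 6 ⇒ r8c9=6.
Step 28. [r5c7∈{8}] only 8 remains possible at r5c7 ⇒ r5c7=8.
Step 29. [r6c8∈{2}] nothing but 2 survives at r6c8. So r6c8=2.
Step 30. [r2c1∈{3}] only 3 remains possible at r2c1 ⇒ r2c1=3.
Step 31. [r8c7∈{7}] r8c7 has the single candidate 7 ⇒ r8c7=7.
Step 32. [r5c4∈{1}] r5c4 has the single candidate 1, so r5c4=1.
Step 33. [r5c1∈{5}] r5c1's peers cover all but 5 ⇒ r5c1=5.
Step 34. [r8c6∈{4}] r8c6's peers cover all but 4. So r8c6=4.
Step 35. [r2c5∈{7}] r2c5 has the single candidate 7, so r2c5=7.
Step 36. [r7c3∈{9}] r7c3 has the single candidate 9 ⇒ r7c3=9.
Step 37. [r3c8∈{6}] nothing but 6 survives at r3c8 ⇒ r3c8=6.
Step 38. [r9c8∈{5}] only 5 remains possible at r9c8, so r9c8=5.
Step 39. [r3c6∈{9}] nothing but 9 survives at r3c6, so r3c6=9.
Step 40. [r1c3∈{2}] nothing but 2 survives at r1c3 ⇒ r1c3=2.

Answer: 6 9 2 4 5 8 3 1 7 / 3 5 4 6 7 1 2 9 8 / 8 7 1 3 2 9 4 6 5 / 2 1 6 8 9 7 5 4 3 / 5 4 3 1 6 2 8 7 9 / 9 8 7 5 4 3 6 2 1 / 4 6 9 7 3 5 1 8 2 / 1 2 5 9 8 4 7 3 6 / 7 3 8 2 1 6 9 5 4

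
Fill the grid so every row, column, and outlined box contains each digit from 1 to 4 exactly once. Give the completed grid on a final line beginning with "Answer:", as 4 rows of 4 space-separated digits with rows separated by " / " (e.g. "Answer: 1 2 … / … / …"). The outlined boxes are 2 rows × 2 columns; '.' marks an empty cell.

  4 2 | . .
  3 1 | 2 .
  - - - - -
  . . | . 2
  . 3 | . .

Step 1. [r3c3∈{1,3,4}] r3c3 is the only open cell in row 3 admitting 3 ⇒ r3c3=3.
Step 2. [r4c3∈{1,4}] col 3 places 4 nowhere but r4c3, so r4c3=4.
Step 3. [r4c4∈{1}] r4c4 is down to just 1, so r4c4=1.
Step 4. [r3c2∈{4}] nothing but 4 survives at r3c2 ⇒ r3c2=4.
Step 5. [r1c4∈{3}] r1c4 has the single candidate 3. So r1c4=3.
Step 6. [r4c1∈{2}] r4c1 is down to just 2 ⇒ r4c1=2.
Step 7. [r1c3∈{1}] r1c3 has the single candidate 1. So r1c3=1.
Step 8. [r3c1∈{1}] only 1 remains possible at r3c1. So r3c1=1.
Step 9. [r2c4∈{4}] only 4 remains possible at r2c4. So r2c4=4.

Answer: 4 2 1 3 / 3 1 2 4 / 1 4 3 2 / 2 3 4 1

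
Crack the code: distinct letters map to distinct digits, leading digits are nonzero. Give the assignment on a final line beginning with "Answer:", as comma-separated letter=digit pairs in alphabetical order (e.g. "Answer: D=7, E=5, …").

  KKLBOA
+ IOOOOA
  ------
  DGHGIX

Step 1. [col 1: A + A ≡ X (mod 10)] several values work for X in column 1 (A + A ≡ X (mod 10), carry-in 0); try X=6, so X=6.
Step 2. [col 1: A + A ≡ X (mod 10)] several values work for A in column 1 (A + A ≡ X (mod 10), carry-in 0); try A=3. So A=3.
Step 3. [col 2: O + O ≡ I (mod 10)] no forcing yet in column 2 (carry-in 0); I=4 is free and consistent — try it ⇒ I=4.
Step 4. [col 2: O + O ≡ I (mod 10)] column 2 (O + O ≡ I (mod 10), carry-in 0) doesn't pin O yet; pick O=7 and continue. So O=7.
Step 5. [col 3: B + O ≡ G (mod 10)] column 3 (B + O ≡ G (mod 10), carry-in 1) doesn't pin B yet; pick B=0 and continue, so B=0.
Step 6. [col 3: B + O ≡ G (mod 10)] column 3: given B=0, O=7, carry-in 1, and digits 0,3,4,6,7 already taken and all letters distinct, B+O≡G (mod 10) forces G=8. So G=8.
Step 7. [col 4: L + O ≡ H (mod 10)] no forcing yet in column 4 (carry-in 0); L=2 is free and consistent — try it ⇒ L=2.
Step 8. [col 4: L + O ≡ H (mod 10)] column 4 reads L+O+carry(0)=H with L=2, O=7; with digits 0,2,3,4,6,7,8 already taken and all letters distinct, the only value for H is 9. So H=9.
Step 9. [col 5: K + O ≡ G (mod 10)] column 5: given O=7, G=8, carry-in 0, and digits 0,2,3,4,6,7,8,9 already taken and all letters distinct, K+O≡G (mod 10) forces K=1. So K=1.
Step 10. [col 6: K + I ≡ D (mod 10)] in column 6 we have K+I≡D with carry-in 0; given K=1, I=4 and digits 0,1,2,3,4,6,7,8,9 already taken and all letters distinct, that pins D to 5. So D=5.

Answer: A=3, B=0, D=5, G=8, H=9, I=4, K=1, L=2, O=7, X=6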